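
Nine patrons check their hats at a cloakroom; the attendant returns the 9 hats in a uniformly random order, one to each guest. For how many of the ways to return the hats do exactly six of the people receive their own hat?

Choose which 6 of the 9 are fixed: C(9,6) = 84.
The other 3 form a derangement: !3 = 2.
Total: 84 × 2 = 168.

168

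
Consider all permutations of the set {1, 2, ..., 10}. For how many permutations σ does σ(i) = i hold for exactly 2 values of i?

667485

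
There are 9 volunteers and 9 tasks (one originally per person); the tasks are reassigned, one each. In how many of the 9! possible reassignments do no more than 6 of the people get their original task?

Sum C(9,i)·!(9-i) for i = 0..6:
  i=0: C(9,0)·!9 = 1·133496 = 133496
  i=1: C(9,1)·!8 = 9·14833 = 133497
  i=2: C(9,2)·!7 = 36·1854 = 66744
  i=3: C(9,3)·!6 = 84·265 = 22260
  i=4: C(9,4)·!5 = 126·44 = 5544
  i=5: C(9,5)·!4 = 126·9 = 1134
  i=6: C(9,6)·!3 = 84·2 = 168
Total = 362843.

362843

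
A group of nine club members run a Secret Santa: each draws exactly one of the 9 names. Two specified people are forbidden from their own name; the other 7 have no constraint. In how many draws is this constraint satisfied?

287280

Let A_j be the event that the j-th constrained one is fixed. By inclusion-exclusion over the 2 events:
Σ_{j=0}^{2} (-1)^j C(2,j)(9-j)!
= C(2,0)·9! - C(2,1)·8! + C(2,2)·7!
= 362880 - 80640 + 5040
= 287280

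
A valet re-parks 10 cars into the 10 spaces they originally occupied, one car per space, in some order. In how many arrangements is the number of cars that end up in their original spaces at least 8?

Sum C(10,i)·!(10-i) for i = 8..10:
  i=8: C(10,8)·!2 = 45·1 = 45
  i=9: C(10,9)·!1 = 10·0 = 0
  i=10: C(10,10)·!0 = 1·1 = 1
Total = 46.

46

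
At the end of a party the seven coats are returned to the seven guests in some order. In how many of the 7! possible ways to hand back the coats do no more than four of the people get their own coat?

Sum C(7,i)·!(7-i) for i = 0..4:
  i=0: C(7,0)·!7 = 1·1854 = 1854
  i=1: C(7,1)·!6 = 7·265 = 1855
  i=2: C(7,2)·!5 = 21·44 = 924
  i=3: C(7,3)·!4 = 35·9 = 315
  i=4: C(7,4)·!3 = 35·2 = 70
Total = 5018.

5018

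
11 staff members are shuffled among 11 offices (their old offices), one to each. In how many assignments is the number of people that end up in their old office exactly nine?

55

Pick the 9 fixed positions: C(11,9) = 55 ways.
The other 2 form a derangement: !2 = 1.
Total: 55 × 1 = 55.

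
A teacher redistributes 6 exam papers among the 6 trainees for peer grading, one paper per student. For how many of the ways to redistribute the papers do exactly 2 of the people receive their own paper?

Choose which 2 of the 6 are fixed: C(6,2) = 15.
The other 4 form a derangement: !4 = 9.
Total: 15 × 9 = 135.

135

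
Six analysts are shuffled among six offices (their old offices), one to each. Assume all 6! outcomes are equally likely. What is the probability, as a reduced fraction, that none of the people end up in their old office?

53/144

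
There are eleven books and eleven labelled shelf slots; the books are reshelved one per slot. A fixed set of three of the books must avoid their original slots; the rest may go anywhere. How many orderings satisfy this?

Let A_j be the event that the j-th constrained one is fixed. By inclusion-exclusion over the 3 events:
Σ_{j=0}^{3} (-1)^j C(3,j)(11-j)!
= C(3,0)·11! - C(3,1)·10! + C(3,2)·9! - C(3,3)·8!
= 39916800 - 10886400 + 1088640 - 40320
= 30078720

30078720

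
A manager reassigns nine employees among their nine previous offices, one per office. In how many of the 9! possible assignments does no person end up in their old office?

Recurrence: !9 = 8·(!8 + !7).
!9 = 8·(14833 + 1854) = 8·16687 = 133496

133496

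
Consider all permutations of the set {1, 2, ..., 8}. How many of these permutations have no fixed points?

By inclusion-exclusion, !8 = Σ (-1)^k · 8!/k! for k=0..8
= 8! - 8!/1! + 8!/2! - 8!/3! + 8!/4! - 8!/5! + 8!/6! - 8!/7! + 8!/8!
= 40320 - 40320 + 20160 - 6720 + 1680 - 336 + 56 - 8 + 1
= 14833

14833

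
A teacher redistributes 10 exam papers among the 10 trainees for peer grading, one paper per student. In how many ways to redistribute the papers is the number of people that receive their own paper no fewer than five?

Sum C(10,i)·!(10-i) for i = 5..10:
  i=5: C(10,5)·!5 = 252·44 = 11088
  i=6: C(10,6)·!4 = 210·9 = 1890
  i=7: C(10,7)·!3 = 120·2 = 240
  i=8: C(10,8)·!2 = 45·1 = 45
  i=9: C(10,9)·!1 = 10·0 = 0
  i=10: C(10,10)·!0 = 1·1 = 1
Total = 13264.

13264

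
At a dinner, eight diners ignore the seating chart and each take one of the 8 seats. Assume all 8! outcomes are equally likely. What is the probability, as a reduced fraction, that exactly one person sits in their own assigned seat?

Favorable outcomes: C(8,1)·!7 = 8·1854 = 14832.
Total outcomes: 8! = 40320.
Probability = 14832/40320 = 103/280.

103/280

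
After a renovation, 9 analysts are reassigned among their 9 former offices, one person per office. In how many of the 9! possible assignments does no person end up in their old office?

!9 is the nearest integer to 9!/e.
9! = 362880, and 362880/e ≈ 133496.09, so !9 = 133496.

133496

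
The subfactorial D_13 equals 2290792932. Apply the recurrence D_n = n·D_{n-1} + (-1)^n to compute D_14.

D_14 = 14·2290792932 + 1 = 32071101049.

32071101049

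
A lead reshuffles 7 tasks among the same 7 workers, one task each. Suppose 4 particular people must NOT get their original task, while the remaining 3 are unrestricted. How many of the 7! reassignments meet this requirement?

2790

Inclusion-exclusion on the 4 forbidden self-matches:
Σ_{j=0}^{4} (-1)^j C(4,j)(7-j)!
= C(4,0)·7! - C(4,1)·6! + C(4,2)·5! - C(4,3)·4! + C(4,4)·3!
= 5040 - 2880 + 720 - 96 + 6
= 2790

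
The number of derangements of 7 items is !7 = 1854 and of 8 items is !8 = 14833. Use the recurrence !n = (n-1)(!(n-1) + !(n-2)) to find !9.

133496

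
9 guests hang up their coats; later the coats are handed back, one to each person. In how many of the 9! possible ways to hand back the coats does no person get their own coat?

133496

By inclusion-exclusion, !9 = Σ (-1)^k · 9!/k! for k=0..9
= 9! - 9!/1! + 9!/2! - 9!/3! + 9!/4! - 9!/5! + 9!/6! - 9!/7! + 9!/8! - 9!/9!
= 362880 - 362880 + 181440 - 60480 + 15120 - 3024 + 504 - 72 + 9 - 1
= 133496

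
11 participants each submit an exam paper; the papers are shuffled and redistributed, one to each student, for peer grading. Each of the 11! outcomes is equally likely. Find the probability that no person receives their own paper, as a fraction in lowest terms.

1468457/3991680

Favorable outcomes: !11 = 14684570.
Total outcomes: 11! = 39916800.
Probability = 14684570/39916800 = 1468457/3991680.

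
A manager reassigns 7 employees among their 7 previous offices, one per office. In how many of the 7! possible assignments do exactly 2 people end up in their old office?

924

Pick the 2 fixed positions: C(7,2) = 21 ways.
The other 5 form a derangement: !5 = 44.
Total: 21 × 44 = 924.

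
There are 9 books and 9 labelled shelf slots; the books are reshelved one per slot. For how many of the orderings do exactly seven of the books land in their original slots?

36

Choose which 7 of the 9 are fixed: C(9,7) = 36.
The remaining 2 must be deranged: !2 = 1.
Total: 36 × 1 = 36.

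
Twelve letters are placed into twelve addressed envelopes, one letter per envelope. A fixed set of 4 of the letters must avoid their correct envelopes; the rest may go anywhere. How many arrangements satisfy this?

339696000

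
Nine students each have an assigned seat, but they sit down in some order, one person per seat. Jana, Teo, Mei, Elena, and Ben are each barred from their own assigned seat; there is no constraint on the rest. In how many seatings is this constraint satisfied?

Inclusion-exclusion on the 5 forbidden self-matches:
Σ_{j=0}^{5} (-1)^j C(5,j)(9-j)!
= C(5,0)·9! - C(5,1)·8! + C(5,2)·7! - C(5,3)·6! + C(5,4)·5! - C(5,5)·4!
= 362880 - 201600 + 50400 - 7200 + 600 - 24
= 205056

205056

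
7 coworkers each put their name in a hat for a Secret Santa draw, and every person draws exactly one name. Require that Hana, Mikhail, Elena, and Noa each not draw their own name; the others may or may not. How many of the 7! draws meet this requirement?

2790

Inclusion-exclusion on the 4 forbidden self-matches:
Σ_{j=0}^{4} (-1)^j C(4,j)(7-j)!
= C(4,0)·7! - C(4,1)·6! + C(4,2)·5! - C(4,3)·4! + C(4,4)·3!
= 5040 - 2880 + 720 - 96 + 6
= 2790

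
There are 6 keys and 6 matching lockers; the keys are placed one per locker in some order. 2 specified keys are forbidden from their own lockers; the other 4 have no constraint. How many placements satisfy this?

504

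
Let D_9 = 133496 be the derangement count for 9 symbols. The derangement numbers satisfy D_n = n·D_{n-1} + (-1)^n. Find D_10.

1334961

D_10 = 10·133496 + 1 = 1334961.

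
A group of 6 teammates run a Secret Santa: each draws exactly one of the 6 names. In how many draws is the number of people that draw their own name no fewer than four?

16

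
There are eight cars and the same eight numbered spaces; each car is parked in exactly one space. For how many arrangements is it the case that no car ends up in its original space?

14833

By inclusion-exclusion, !8 = Σ (-1)^k · 8!/k! for k=0..8
= 8! - 8!/1! + 8!/2! - 8!/3! + 8!/4! - 8!/5! + 8!/6! - 8!/7! + 8!/8!
= 40320 - 40320 + 20160 - 6720 + 1680 - 336 + 56 - 8 + 1
= 14833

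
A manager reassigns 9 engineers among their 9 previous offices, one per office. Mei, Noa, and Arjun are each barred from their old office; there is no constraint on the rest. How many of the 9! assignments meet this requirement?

256320

Let A_j be the event that the j-th constrained one is fixed. By inclusion-exclusion over the 3 events:
Σ_{j=0}^{3} (-1)^j C(3,j)(9-j)!
= C(3,0)·9! - C(3,1)·8! + C(3,2)·7! - C(3,3)·6!
= 362880 - 120960 + 15120 - 720
= 256320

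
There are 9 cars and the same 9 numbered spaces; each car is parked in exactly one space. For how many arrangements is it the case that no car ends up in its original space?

133496

!9 = 9! · Σ_{k=0}^{9} (-1)^k/k!
= 9! - 9!/1! + 9!/2! - 9!/3! + 9!/4! - 9!/5! + 9!/6! - 9!/7! + 9!/8! - 9!/9!
= 362880 - 362880 + 181440 - 60480 + 15120 - 3024 + 504 - 72 + 9 - 1
= 133496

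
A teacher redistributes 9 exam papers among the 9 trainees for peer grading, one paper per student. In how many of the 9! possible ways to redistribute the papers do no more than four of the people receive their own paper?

361541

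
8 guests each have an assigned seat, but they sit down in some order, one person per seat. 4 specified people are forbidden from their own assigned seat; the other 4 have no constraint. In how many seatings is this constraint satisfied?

24024

Inclusion-exclusion on the 4 forbidden self-matches:
Σ_{j=0}^{4} (-1)^j C(4,j)(8-j)!
= C(4,0)·8! - C(4,1)·7! + C(4,2)·6! - C(4,3)·5! + C(4,4)·4!
= 40320 - 20160 + 4320 - 480 + 24
= 24024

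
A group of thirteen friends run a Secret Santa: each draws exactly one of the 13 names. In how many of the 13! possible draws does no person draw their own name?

The subfactorial !13 = [13!/e] (nearest integer).
13! = 6227020800, and 6227020800/e ≈ 2290792932.07, so !13 = 2290792932.

2290792932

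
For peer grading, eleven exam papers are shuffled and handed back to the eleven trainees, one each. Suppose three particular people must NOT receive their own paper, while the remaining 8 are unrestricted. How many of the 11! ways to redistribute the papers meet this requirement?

Inclusion-exclusion on the 3 forbidden self-matches:
Σ_{j=0}^{3} (-1)^j C(3,j)(11-j)!
= C(3,0)·11! - C(3,1)·10! + C(3,2)·9! - C(3,3)·8!
= 39916800 - 10886400 + 1088640 - 40320
= 30078720

30078720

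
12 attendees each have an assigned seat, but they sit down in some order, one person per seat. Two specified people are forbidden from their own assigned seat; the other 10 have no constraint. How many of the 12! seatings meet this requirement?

Inclusion-exclusion on the 2 forbidden self-matches:
Σ_{j=0}^{2} (-1)^j C(2,j)(12-j)!
= C(2,0)·12! - C(2,1)·11! + C(2,2)·10!
= 479001600 - 79833600 + 3628800
= 402796800

402796800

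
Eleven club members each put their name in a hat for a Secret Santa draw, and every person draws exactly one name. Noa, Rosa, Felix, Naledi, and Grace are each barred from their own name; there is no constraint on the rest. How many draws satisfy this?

25022880

Inclusion-exclusion on the 5 forbidden self-matches:
Σ_{j=0}^{5} (-1)^j C(5,j)(11-j)!
= C(5,0)·11! - C(5,1)·10! + C(5,2)·9! - C(5,3)·8! + C(5,4)·7! - C(5,5)·6!
= 39916800 - 18144000 + 3628800 - 403200 + 25200 - 720
= 25022880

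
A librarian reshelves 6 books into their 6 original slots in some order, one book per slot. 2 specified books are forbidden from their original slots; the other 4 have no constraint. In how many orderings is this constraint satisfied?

504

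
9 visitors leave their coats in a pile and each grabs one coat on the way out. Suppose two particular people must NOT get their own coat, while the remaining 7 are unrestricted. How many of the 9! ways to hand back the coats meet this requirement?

Inclusion-exclusion on the 2 forbidden self-matches:
Σ_{j=0}^{2} (-1)^j C(2,j)(9-j)!
= C(2,0)·9! - C(2,1)·8! + C(2,2)·7!
= 362880 - 80640 + 5040
= 287280

287280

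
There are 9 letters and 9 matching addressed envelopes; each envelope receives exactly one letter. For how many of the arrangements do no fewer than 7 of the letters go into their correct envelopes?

37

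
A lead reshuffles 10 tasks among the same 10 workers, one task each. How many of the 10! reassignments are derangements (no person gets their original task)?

Recurrence: !10 = 9·(!9 + !8).
!10 = 9·(133496 + 14833) = 9·148329 = 1334961

1334961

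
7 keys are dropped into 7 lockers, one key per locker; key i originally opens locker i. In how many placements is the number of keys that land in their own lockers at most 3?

4948

Sum C(7,i)·!(7-i) for i = 0..3:
  i=0: C(7,0)·!7 = 1·1854 = 1854
  i=1: C(7,1)·!6 = 7·265 = 1855
  i=2: C(7,2)·!5 = 21·44 = 924
  i=3: C(7,3)·!4 = 35·9 = 315
Total = 4948.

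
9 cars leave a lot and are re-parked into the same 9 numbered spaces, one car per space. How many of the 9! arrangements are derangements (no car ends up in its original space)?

The subfactorial !9 = [9!/e] (nearest integer).
9! = 362880, and 362880/e ≈ 133496.09, so !9 = 133496.

133496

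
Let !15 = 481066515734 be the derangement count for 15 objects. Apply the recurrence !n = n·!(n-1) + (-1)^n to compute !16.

7697064251745

!16 = 16·481066515734 + 1 = 7697064251745.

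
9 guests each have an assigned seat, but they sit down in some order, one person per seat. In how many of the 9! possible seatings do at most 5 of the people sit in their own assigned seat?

362675

# with exactly i fixed is C(9,i)·!(9-i); sum over i=0..5:
  i=0: C(9,0)·!9 = 1·133496 = 133496
  i=1: C(9,1)·!8 = 9·14833 = 133497
  i=2: C(9,2)·!7 = 36·1854 = 66744
  i=3: C(9,3)·!6 = 84·265 = 22260
  i=4: C(9,4)·!5 = 126·44 = 5544
  i=5: C(9,5)·!4 = 126·9 = 1134
Total = 362675.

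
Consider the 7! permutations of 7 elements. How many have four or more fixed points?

Sum C(7,i)·!(7-i) for i = 4..7:
  i=4: C(7,4)·!3 = 35·2 = 70
  i=5: C(7,5)·!2 = 21·1 = 21
  i=6: C(7,6)·!1 = 7·0 = 0
  i=7: C(7,7)·!0 = 1·1 = 1
Total = 92.

92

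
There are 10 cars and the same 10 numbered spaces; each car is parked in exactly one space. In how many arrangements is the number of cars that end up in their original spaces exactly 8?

45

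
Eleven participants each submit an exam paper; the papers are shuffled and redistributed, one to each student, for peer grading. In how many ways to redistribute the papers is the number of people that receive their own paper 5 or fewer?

39893116

Sum C(11,i)·!(11-i) for i = 0..5:
  i=0: C(11,0)·!11 = 1·14684570 = 14684570
  i=1: C(11,1)·!10 = 11·1334961 = 14684571
  i=2: C(11,2)·!9 = 55·133496 = 7342280
  i=3: C(11,3)·!8 = 165·14833 = 2447445
  i=4: C(11,4)·!7 = 330·1854 = 611820
  i=5: C(11,5)·!6 = 462·265 = 122430
Total = 39893116.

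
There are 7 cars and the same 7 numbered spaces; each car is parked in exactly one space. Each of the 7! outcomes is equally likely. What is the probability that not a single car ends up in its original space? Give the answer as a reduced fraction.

103/280

Favorable outcomes: !7 = 1854.
Total outcomes: 7! = 5040.
Probability = 1854/5040 = 103/280.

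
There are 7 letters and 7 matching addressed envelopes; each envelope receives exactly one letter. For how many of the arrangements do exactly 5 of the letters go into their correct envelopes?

21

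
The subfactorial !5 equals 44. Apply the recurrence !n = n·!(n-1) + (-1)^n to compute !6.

265

!6 = 6·44 + 1 = 265.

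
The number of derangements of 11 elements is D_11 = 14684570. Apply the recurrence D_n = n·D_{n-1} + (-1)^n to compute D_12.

D_12 = 12·14684570 + 1 = 176214841.

176214841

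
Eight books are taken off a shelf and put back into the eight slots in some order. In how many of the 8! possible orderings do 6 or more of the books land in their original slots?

29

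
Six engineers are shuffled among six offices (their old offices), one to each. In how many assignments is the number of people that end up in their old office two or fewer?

# with exactly i fixed is C(6,i)·!(6-i); sum over i=0..2:
  i=0: C(6,0)·!6 = 1·265 = 265
  i=1: C(6,1)·!5 = 6·44 = 264
  i=2: C(6,2)·!4 = 15·9 = 135
Total = 664.

664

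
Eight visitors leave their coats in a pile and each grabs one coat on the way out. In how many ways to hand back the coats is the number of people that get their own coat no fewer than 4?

# with exactly i fixed is C(8,i)·!(8-i); sum over i=4..8:
  i=4: C(8,4)·!4 = 70·9 = 630
  i=5: C(8,5)·!3 = 56·2 = 112
  i=6: C(8,6)·!2 = 28·1 = 28
  i=7: C(8,7)·!1 = 8·0 = 0
  i=8: C(8,8)·!0 = 1·1 = 1
Total = 771.

771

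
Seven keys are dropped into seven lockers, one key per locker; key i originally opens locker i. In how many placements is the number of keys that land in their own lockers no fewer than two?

1331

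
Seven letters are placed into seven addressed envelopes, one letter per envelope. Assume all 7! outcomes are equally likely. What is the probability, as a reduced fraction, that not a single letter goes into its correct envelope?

103/280

Favorable outcomes: !7 = 1854.
Total outcomes: 7! = 5040.
Probability = 1854/5040 = 103/280.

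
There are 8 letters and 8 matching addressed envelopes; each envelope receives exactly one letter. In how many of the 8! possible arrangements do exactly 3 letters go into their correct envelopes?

2464

Pick the 3 fixed positions: C(8,3) = 56 ways.
The other 5 form a derangement: !5 = 44.
Total: 56 × 44 = 2464.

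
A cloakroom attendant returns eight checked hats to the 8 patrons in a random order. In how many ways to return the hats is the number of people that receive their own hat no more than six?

# with exactly i fixed is C(8,i)·!(8-i); sum over i=0..6:
  i=0: C(8,0)·!8 = 1·14833 = 14833
  i=1: C(8,1)·!7 = 8·1854 = 14832
  i=2: C(8,2)·!6 = 28·265 = 7420
  i=3: C(8,3)·!5 = 56·44 = 2464
  i=4: C(8,4)·!4 = 70·9 = 630
  i=5: C(8,5)·!3 = 56·2 = 112
  i=6: C(8,6)·!2 = 28·1 = 28
Total = 40319.

40319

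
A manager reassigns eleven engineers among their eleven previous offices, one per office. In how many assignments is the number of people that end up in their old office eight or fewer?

# with exactly i fixed is C(11,i)·!(11-i); sum over i=0..8:
  i=0: C(11,0)·!11 = 1·14684570 = 14684570
  i=1: C(11,1)·!10 = 11·1334961 = 14684571
  i=2: C(11,2)·!9 = 55·133496 = 7342280
  i=3: C(11,3)·!8 = 165·14833 = 2447445
  i=4: C(11,4)·!7 = 330·1854 = 611820
  i=5: C(11,5)·!6 = 462·265 = 122430
  i=6: C(11,6)·!5 = 462·44 = 20328
  i=7: C(11,7)·!4 = 330·9 = 2970
  i=8: C(11,8)·!3 = 165·2 = 330
Total = 39916744.

39916744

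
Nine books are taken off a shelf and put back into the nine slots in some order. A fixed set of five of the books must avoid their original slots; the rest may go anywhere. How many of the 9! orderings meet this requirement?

Inclusion-exclusion on the 5 forbidden self-matches:
Σ_{j=0}^{5} (-1)^j C(5,j)(9-j)!
= C(5,0)·9! - C(5,1)·8! + C(5,2)·7! - C(5,3)·6! + C(5,4)·5! - C(5,5)·4!
= 362880 - 201600 + 50400 - 7200 + 600 - 24
= 205056

205056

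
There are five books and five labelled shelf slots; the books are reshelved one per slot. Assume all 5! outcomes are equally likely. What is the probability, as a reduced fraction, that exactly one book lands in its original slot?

Favorable outcomes: C(5,1)·!4 = 5·9 = 45.
Total outcomes: 5! = 120.
Probability = 45/120 = 3/8.

3/8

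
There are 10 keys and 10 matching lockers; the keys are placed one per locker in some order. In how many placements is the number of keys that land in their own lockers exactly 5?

11088

Pick the 5 fixed positions: C(10,5) = 252 ways.
The other 5 form a derangement: !5 = 44.
Total: 252 × 44 = 11088.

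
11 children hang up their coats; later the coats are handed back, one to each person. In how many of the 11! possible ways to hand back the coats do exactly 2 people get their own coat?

7342280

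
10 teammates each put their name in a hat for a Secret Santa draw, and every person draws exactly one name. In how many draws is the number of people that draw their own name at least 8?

46

Sum C(10,i)·!(10-i) for i = 8..10:
  i=8: C(10,8)·!2 = 45·1 = 45
  i=9: C(10,9)·!1 = 10·0 = 0
  i=10: C(10,10)·!0 = 1·1 = 1
Total = 46.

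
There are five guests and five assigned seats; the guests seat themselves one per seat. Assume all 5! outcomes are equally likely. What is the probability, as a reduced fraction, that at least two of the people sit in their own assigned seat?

31/120

Favorable outcomes: Σ_{i≥2} C(5,i)·!(5-i) = 10·2 + 10·1 + 5·0 + 1·1 = 31.
Total outcomes: 5! = 120.
Probability = 31/120 = 31/120.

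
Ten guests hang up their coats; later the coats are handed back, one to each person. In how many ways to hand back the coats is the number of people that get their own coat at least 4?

# with exactly i fixed is C(10,i)·!(10-i); sum over i=4..10:
  i=4: C(10,4)·!6 = 210·265 = 55650
  i=5: C(10,5)·!5 = 252·44 = 11088
  i=6: C(10,6)·!4 = 210·9 = 1890
  i=7: C(10,7)·!3 = 120·2 = 240
  i=8: C(10,8)·!2 = 45·1 = 45
  i=9: C(10,9)·!1 = 10·0 = 0
  i=10: C(10,10)·!0 = 1·1 = 1
Total = 68914.

68914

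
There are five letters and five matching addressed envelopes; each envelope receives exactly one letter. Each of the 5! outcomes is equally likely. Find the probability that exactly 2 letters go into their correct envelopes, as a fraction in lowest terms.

Favorable outcomes: C(5,2)·!3 = 10·2 = 20.
Total outcomes: 5! = 120.
Probability = 20/120 = 1/6.

1/6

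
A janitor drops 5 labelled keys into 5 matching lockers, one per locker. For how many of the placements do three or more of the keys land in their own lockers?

Sum C(5,i)·!(5-i) for i = 3..5:
  i=3: C(5,3)·!2 = 10·1 = 10
  i=4: C(5,4)·!1 = 5·0 = 0
  i=5: C(5,5)·!0 = 1·1 = 1
Total = 11.

11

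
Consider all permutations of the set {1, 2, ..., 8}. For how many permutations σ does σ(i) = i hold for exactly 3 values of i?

Choose which 3 of the 8 are fixed: C(8,3) = 56.
The other 5 form a derangement: !5 = 44.
Total: 56 × 44 = 2464.

2464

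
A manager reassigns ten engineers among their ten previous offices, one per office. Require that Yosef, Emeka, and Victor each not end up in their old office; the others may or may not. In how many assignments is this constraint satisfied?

2656080

Let A_j be the event that the j-th constrained one is fixed. By inclusion-exclusion over the 3 events:
Σ_{j=0}^{3} (-1)^j C(3,j)(10-j)!
= C(3,0)·10! - C(3,1)·9! + C(3,2)·8! - C(3,3)·7!
= 3628800 - 1088640 + 120960 - 5040
= 2656080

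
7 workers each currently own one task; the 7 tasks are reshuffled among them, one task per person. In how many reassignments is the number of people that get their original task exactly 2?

924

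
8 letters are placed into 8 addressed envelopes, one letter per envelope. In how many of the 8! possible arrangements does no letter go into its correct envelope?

14833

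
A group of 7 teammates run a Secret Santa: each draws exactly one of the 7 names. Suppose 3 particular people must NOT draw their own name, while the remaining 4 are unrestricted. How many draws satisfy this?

3216

Inclusion-exclusion on the 3 forbidden self-matches:
Σ_{j=0}^{3} (-1)^j C(3,j)(7-j)!
= C(3,0)·7! - C(3,1)·6! + C(3,2)·5! - C(3,3)·4!
= 5040 - 2160 + 360 - 24
= 3216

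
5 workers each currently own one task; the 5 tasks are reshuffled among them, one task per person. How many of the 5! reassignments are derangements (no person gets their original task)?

Use !n = (n-1)(!(n-1) + !(n-2)).
!5 = 4·(9 + 2) = 4·11 = 44

44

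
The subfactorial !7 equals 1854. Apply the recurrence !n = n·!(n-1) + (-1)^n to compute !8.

14833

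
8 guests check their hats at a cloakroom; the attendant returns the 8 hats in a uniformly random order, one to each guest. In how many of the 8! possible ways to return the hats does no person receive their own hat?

!8 is the nearest integer to 8!/e.
8! = 40320, and 40320/e ≈ 14832.90, so !8 = 14833.

14833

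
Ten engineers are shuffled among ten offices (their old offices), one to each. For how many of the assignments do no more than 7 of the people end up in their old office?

3628754

# with exactly i fixed is C(10,i)·!(10-i); sum over i=0..7:
  i=0: C(10,0)·!10 = 1·1334961 = 1334961
  i=1: C(10,1)·!9 = 10·133496 = 1334960
  i=2: C(10,2)·!8 = 45·14833 = 667485
  i=3: C(10,3)·!7 = 120·1854 = 222480
  i=4: C(10,4)·!6 = 210·265 = 55650
  i=5: C(10,5)·!5 = 252·44 = 11088
  i=6: C(10,6)·!4 = 210·9 = 1890
  i=7: C(10,7)·!3 = 120·2 = 240
Total = 3628754.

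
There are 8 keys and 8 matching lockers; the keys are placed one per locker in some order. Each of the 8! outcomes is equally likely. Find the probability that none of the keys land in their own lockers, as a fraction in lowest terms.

2119/5760

Favorable outcomes: !8 = 14833.
Total outcomes: 8! = 40320.
Probability = 14833/40320 = 2119/5760.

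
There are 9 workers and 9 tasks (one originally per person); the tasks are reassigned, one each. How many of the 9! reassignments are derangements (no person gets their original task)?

Use !n = (n-1)(!(n-1) + !(n-2)).
!9 = 8·(14833 + 1854) = 8·16687 = 133496

133496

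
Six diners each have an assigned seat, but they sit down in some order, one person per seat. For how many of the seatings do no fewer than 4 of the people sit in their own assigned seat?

16

# with exactly i fixed is C(6,i)·!(6-i); sum over i=4..6:
  i=4: C(6,4)·!2 = 15·1 = 15
  i=5: C(6,5)·!1 = 6·0 = 0
  i=6: C(6,6)·!0 = 1·1 = 1
Total = 16.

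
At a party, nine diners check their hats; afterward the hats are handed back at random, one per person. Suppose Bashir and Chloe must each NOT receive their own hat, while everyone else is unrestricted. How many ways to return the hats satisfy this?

287280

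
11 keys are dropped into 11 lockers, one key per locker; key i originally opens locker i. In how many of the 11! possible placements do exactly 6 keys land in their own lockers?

20328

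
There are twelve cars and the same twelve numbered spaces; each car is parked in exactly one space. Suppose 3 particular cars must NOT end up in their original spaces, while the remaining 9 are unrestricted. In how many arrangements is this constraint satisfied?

Let A_j be the event that the j-th constrained one is fixed. By inclusion-exclusion over the 3 events:
Σ_{j=0}^{3} (-1)^j C(3,j)(12-j)!
= C(3,0)·12! - C(3,1)·11! + C(3,2)·10! - C(3,3)·9!
= 479001600 - 119750400 + 10886400 - 362880
= 369774720

369774720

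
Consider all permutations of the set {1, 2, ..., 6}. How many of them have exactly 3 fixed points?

40

Choose which 3 of the 6 are fixed: C(6,3) = 20.
The other 3 form a derangement: !3 = 2.
Total: 20 × 2 = 40.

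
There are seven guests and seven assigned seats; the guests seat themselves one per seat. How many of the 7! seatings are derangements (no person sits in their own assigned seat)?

1854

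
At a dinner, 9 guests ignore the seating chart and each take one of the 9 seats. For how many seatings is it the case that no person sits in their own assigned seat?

Recurrence: !9 = 9·!8 + (-1)^9.
!9 = 9·14833 - 1 = 133496

133496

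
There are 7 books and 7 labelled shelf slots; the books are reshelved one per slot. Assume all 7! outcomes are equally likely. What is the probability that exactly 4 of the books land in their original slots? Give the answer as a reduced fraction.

1/72

Favorable outcomes: C(7,4)·!3 = 35·2 = 70.
Total outcomes: 7! = 5040.
Probability = 70/5040 = 1/72.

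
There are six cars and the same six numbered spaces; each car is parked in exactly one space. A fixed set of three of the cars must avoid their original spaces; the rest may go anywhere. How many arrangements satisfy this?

426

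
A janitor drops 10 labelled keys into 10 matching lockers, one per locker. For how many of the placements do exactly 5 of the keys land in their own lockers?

Choose which 5 of the 10 are fixed: C(10,5) = 252.
The remaining 5 must be deranged: !5 = 44.
Total: 252 × 44 = 11088.

11088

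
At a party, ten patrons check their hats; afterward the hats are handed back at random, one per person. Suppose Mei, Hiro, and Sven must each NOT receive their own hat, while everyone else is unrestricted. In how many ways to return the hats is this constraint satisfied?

2656080

Let A_j be the event that the j-th constrained one is fixed. By inclusion-exclusion over the 3 events:
Σ_{j=0}^{3} (-1)^j C(3,j)(10-j)!
= C(3,0)·10! - C(3,1)·9! + C(3,2)·8! - C(3,3)·7!
= 3628800 - 1088640 + 120960 - 5040
= 2656080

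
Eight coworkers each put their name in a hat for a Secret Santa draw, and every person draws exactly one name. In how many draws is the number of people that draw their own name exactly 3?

Choose which 3 of the 8 are fixed: C(8,3) = 56.
The remaining 5 must be deranged: !5 = 44.
Total: 56 × 44 = 2464.

2464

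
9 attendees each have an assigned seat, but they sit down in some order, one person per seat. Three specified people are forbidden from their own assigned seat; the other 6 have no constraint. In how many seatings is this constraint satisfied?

256320

Let A_j be the event that the j-th constrained one is fixed. By inclusion-exclusion over the 3 events:
Σ_{j=0}^{3} (-1)^j C(3,j)(9-j)!
= C(3,0)·9! - C(3,1)·8! + C(3,2)·7! - C(3,3)·6!
= 362880 - 120960 + 15120 - 720
= 256320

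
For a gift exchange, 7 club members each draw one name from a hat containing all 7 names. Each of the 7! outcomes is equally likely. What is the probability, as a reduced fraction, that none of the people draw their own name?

Favorable outcomes: !7 = 1854.
Total outcomes: 7! = 5040.
Probability = 1854/5040 = 103/280.

103/280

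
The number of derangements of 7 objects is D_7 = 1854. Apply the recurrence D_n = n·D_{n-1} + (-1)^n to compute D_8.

14833

D_8 = 8·1854 + 1 = 14833.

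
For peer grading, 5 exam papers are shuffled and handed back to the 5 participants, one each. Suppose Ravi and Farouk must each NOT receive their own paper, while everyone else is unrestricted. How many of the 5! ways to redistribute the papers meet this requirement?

78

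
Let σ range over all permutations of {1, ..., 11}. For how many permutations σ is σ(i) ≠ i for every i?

!11 = 11! · Σ_{k=0}^{11} (-1)^k/k!
= 11! - 11!/1! + 11!/2! - 11!/3! + 11!/4! - 11!/5! + 11!/6! - 11!/7! + 11!/8! - 11!/9! + 11!/10! - 11!/11!
= 39916800 - 39916800 + 19958400 - 6652800 + 1663200 - 332640 + 55440 - 7920 + 990 - 110 + 11 - 1
= 14684570

14684570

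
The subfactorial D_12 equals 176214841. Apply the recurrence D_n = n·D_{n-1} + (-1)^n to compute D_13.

D_13 = 13·176214841 - 1 = 2290792932.

2290792932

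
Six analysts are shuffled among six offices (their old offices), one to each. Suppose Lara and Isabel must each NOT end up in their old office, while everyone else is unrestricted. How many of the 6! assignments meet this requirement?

504

Inclusion-exclusion on the 2 forbidden self-matches:
Σ_{j=0}^{2} (-1)^j C(2,j)(6-j)!
= C(2,0)·6! - C(2,1)·5! + C(2,2)·4!
= 720 - 240 + 24
= 504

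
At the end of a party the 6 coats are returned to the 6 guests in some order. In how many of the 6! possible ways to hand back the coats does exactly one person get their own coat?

Choose which one of the 6 is fixed: C(6,1) = 6.
The remaining 5 must be deranged: !5 = 44.
Total: 6 × 44 = 264.

264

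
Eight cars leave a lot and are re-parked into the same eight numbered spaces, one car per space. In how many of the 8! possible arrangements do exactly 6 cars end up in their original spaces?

Pick the 6 fixed positions: C(8,6) = 28 ways.
The other 2 form a derangement: !2 = 1.
Total: 28 × 1 = 28.

28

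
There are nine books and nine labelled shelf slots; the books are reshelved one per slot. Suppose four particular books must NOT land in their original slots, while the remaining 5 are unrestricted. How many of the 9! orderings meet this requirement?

229080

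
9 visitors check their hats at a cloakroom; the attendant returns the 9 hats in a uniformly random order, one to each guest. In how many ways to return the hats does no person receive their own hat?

!9 = 9! · Σ_{k=0}^{9} (-1)^k/k!
= 9! - 9!/1! + 9!/2! - 9!/3! + 9!/4! - 9!/5! + 9!/6! - 9!/7! + 9!/8! - 9!/9!
= 362880 - 362880 + 181440 - 60480 + 15120 - 3024 + 504 - 72 + 9 - 1
= 133496

133496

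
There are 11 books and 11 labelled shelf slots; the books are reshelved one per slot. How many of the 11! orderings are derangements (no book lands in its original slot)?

14684570

!11 is the nearest integer to 11!/e.
11! = 39916800, and 39916800/e ≈ 14684570.08, so !11 = 14684570.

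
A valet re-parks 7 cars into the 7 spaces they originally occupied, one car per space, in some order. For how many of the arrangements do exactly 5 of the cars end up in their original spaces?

Pick the 5 fixed positions: C(7,5) = 21 ways.
The other 2 form a derangement: !2 = 1.
Total: 21 × 1 = 21.

21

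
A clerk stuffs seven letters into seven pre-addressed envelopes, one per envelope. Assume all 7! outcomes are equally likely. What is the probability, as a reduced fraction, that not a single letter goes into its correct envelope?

103/280

Favorable outcomes: !7 = 1854.
Total outcomes: 7! = 5040.
Probability = 1854/5040 = 103/280.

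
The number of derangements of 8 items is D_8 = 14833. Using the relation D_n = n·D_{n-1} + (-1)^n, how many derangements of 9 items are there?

133496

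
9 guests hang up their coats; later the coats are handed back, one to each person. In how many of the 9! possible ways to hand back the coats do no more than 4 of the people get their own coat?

361541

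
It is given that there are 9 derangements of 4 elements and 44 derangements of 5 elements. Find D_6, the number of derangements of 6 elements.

265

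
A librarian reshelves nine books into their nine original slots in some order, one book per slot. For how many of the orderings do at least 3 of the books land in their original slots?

29143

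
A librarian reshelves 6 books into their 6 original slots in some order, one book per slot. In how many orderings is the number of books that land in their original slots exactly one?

Choose which one of the 6 is fixed: C(6,1) = 6.
The remaining 5 must be deranged: !5 = 44.
Total: 6 × 44 = 264.

264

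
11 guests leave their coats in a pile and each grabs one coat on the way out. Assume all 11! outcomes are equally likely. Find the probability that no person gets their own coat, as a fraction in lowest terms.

Favorable outcomes: !11 = 14684570.
Total outcomes: 11! = 39916800.
Probability = 14684570/39916800 = 1468457/3991680.

1468457/3991680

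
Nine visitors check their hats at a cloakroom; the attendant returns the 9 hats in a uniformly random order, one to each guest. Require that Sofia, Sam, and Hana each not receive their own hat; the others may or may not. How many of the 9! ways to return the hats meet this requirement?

256320

Inclusion-exclusion on the 3 forbidden self-matches:
Σ_{j=0}^{3} (-1)^j C(3,j)(9-j)!
= C(3,0)·9! - C(3,1)·8! + C(3,2)·7! - C(3,3)·6!
= 362880 - 120960 + 15120 - 720
= 256320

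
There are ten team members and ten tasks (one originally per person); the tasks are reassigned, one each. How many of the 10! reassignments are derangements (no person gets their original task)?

!10 = 10! · Σ_{k=0}^{10} (-1)^k/k!
= 10! - 10!/1! + 10!/2! - 10!/3! + 10!/4! - 10!/5! + 10!/6! - 10!/7! + 10!/8! - 10!/9! + 10!/10!
= 3628800 - 3628800 + 1814400 - 604800 + 151200 - 30240 + 5040 - 720 + 90 - 10 + 1
= 1334961

1334961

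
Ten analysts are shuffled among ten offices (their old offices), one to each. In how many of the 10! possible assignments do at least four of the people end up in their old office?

68914

Sum C(10,i)·!(10-i) for i = 4..10:
  i=4: C(10,4)·!6 = 210·265 = 55650
  i=5: C(10,5)·!5 = 252·44 = 11088
  i=6: C(10,6)·!4 = 210·9 = 1890
  i=7: C(10,7)·!3 = 120·2 = 240
  i=8: C(10,8)·!2 = 45·1 = 45
  i=9: C(10,9)·!1 = 10·0 = 0
  i=10: C(10,10)·!0 = 1·1 = 1
Total = 68914.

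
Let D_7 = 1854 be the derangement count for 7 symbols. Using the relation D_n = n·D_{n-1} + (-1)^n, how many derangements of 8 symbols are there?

14833

D_8 = 8·1854 + 1 = 14833.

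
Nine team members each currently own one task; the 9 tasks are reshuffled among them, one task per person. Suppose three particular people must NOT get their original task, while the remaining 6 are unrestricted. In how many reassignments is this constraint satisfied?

256320

Let A_j be the event that the j-th constrained one is fixed. By inclusion-exclusion over the 3 events:
Σ_{j=0}^{3} (-1)^j C(3,j)(9-j)!
= C(3,0)·9! - C(3,1)·8! + C(3,2)·7! - C(3,3)·6!
= 362880 - 120960 + 15120 - 720
= 256320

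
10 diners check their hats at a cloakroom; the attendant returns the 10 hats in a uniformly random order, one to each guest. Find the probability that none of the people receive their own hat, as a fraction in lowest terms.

16481/44800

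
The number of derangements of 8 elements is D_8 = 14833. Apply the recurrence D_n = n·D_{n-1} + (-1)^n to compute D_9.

133496

D_9 = 9·14833 - 1 = 133496.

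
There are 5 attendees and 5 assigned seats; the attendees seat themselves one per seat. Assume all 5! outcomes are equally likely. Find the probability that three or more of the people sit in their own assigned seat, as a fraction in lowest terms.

Favorable outcomes: Σ_{i≥3} C(5,i)·!(5-i) = 10·1 + 5·0 + 1·1 = 11.
Total outcomes: 5! = 120.
Probability = 11/120 = 11/120.

11/120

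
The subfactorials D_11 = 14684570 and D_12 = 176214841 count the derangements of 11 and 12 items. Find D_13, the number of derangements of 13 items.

2290792932

D_13 = (13-1)·(D_12 + D_11) = 12·(176214841 + 14684570) = 12·190899411 = 2290792932.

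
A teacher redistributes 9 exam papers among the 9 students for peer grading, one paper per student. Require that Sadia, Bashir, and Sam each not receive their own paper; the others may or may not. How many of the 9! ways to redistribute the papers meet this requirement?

Inclusion-exclusion on the 3 forbidden self-matches:
Σ_{j=0}^{3} (-1)^j C(3,j)(9-j)!
= C(3,0)·9! - C(3,1)·8! + C(3,2)·7! - C(3,3)·6!
= 362880 - 120960 + 15120 - 720
= 256320

256320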